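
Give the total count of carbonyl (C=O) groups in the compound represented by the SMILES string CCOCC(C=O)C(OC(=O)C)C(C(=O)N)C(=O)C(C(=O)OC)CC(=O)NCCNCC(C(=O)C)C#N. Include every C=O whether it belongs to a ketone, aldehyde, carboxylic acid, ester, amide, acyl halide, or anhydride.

CH(CHO): aldehyde, 1 C=O (running total 1).
CH(OCOCH3): ester, 1 C=O (running total 2).
CH(CONH2): amide, 1 C=O (running total 3).
CO: ketone, 1 C=O (running total 4).
CH(COOCH3): ester, 1 C=O (running total 5).
CH2CONHCH2: amide, 1 C=O (running total 6).
CH(COCH3): ketone, 1 C=O (running total 7).

7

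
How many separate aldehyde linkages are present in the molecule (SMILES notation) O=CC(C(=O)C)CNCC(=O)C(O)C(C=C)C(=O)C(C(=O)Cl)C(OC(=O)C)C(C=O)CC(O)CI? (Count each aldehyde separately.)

2

terminal –CHO: carbonyl C bonded to H and C → aldehyde.
pendant –COCH3: carbonyl C bonded to two carbons → ketone.
C–N–C with sp³ carbons and no adjacent C=O → amine (secondary).
–C(=O)– with carbon on both sides → ketone.
–OH on an sp³ carbon → alcohol (secondary).
pendant –CH=CH2: C=C double bond → alkene.
–C(=O)– with carbon on both sides → ketone.
pendant –C(=O)X: carbonyl C bonded to C and halogen → acyl halide.
pendant –OC(=O)CH3: an acyloxy group → ester.
pendant –CHO: carbonyl C bonded to C and H → aldehyde.
–OH on an sp³ carbon → alcohol (secondary).
halogen on an sp³ carbon → alkyl halide.
Aldehyde appears at: OHC, CH(CHO) → 2.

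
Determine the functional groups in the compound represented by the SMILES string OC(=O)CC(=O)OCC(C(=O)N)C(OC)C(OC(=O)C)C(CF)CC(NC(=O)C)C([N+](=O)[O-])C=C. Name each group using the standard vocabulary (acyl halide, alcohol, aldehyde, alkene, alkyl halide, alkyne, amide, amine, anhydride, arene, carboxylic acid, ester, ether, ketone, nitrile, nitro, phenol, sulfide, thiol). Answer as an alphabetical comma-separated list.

Working along the chain:
  HOOC: –COOH: carbonyl C bonded to –OH and C → carboxylic acid (the –OH is not a separate alcohol).
  CH2COOCH2: –C(=O)–O–C with C on the carbonyl side → ester.
  CH(CONH2): pendant –CONH2: carbonyl C bonded to C and N → amide.
  CH(OCH3): pendant –OCH3: C–O–C with sp³ C, no adjacent C=O → ether.
  CH(OCOCH3): pendant –OC(=O)CH3: an acyloxy group → ester.
  CH(CH2F): pendant –CH2X: halogen on sp³ carbon → alkyl halide.
  CH(NHCOCH3): pendant –NHC(=O)CH3: N bonded to a carbonyl → amide (not amine).
  CH(NO2): –NO2 on an sp³ carbon → nitro (the N=O is not a carbonyl).
  CH=CH2: C=C double bond → alkene.

alkene, alkyl halide, amide, carboxylic acid, ester, ether, nitro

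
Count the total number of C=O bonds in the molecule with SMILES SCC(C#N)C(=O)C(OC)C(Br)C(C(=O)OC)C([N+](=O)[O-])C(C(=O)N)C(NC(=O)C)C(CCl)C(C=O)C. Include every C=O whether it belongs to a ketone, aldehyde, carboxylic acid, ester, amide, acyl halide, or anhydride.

5

CO: ketone, 1 C=O (running total 1).
CH(COOCH3): ester, 1 C=O (running total 2).
CH(CONH2): amide, 1 C=O (running total 3).
CH(NHCOCH3): amide, 1 C=O (running total 4).
CH(CHO): aldehyde, 1 C=O (running total 5).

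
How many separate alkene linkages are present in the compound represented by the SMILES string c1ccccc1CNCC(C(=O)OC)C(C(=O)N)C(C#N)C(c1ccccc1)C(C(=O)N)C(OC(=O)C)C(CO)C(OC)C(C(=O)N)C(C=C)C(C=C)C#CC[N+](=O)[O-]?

2

Reading the structure from left to right:
  C6H5: C6H5– phenyl ring → arene.
  CH2NHCH2: C–N–C with sp³ carbons and no adjacent C=O → amine (secondary).
  CH(COOCH3): pendant –COOCH3: carbonyl C bonded to C and –OCH3 → ester.
  CH(CONH2): pendant –CONH2: carbonyl C bonded to C and N → amide.
  CH(CN): pendant –C≡N: nitrile.
  CH(C6H5): pendant –C6H5: benzene ring → arene.
  CH(CONH2): pendant –CONH2: carbonyl C bonded to C and N → amide.
  CH(OCOCH3): pendant –OC(=O)CH3: an acyloxy group → ester.
  CH(CH2OH): pendant –CH2OH on an sp³ backbone C → alcohol.
  CH(OCH3): pendant –OCH3: C–O–C with sp³ C, no adjacent C=O → ether.
  CH(CONH2): pendant –CONH2: carbonyl C bonded to C and N → amide.
  CH(CH=CH2): pendant –CH=CH2: C=C double bond → alkene.
  CH(CH=CH2): pendant –CH=CH2: C=C double bond → alkene.
  C≡C: C≡C triple bond → alkyne.
  CH2NO2: –NO2 on carbon → nitro group.
Alkene appears at: CH(CH=CH2), CH(CH=CH2) → 2.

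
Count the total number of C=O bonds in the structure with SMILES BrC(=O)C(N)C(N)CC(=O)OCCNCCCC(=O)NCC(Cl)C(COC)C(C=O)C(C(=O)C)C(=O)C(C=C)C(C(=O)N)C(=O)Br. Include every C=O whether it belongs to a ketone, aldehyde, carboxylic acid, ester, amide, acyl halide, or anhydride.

BrCO: acyl halide, 1 C=O (running total 1).
CH2COOCH2: ester, 1 C=O (running total 2).
CH2CONHCH2: amide, 1 C=O (running total 3).
CH(CHO): aldehyde, 1 C=O (running total 4).
CH(COCH3): ketone, 1 C=O (running total 5).
CO: ketone, 1 C=O (running total 6).
CH(CONH2): amide, 1 C=O (running total 7).
COBr: acyl halide, 1 C=O (running total 8).

8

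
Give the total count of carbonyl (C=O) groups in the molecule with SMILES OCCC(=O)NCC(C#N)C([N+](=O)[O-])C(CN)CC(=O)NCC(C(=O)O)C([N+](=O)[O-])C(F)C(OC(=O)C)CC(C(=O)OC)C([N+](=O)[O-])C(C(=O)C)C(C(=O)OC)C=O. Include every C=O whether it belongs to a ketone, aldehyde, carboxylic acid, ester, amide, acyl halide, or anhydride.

8

CH2CONHCH2: amide, 1 C=O (running total 1).
CH2CONHCH2: amide, 1 C=O (running total 2).
CH(COOH): carboxylic acid, 1 C=O (running total 3).
CH(OCOCH3): ester, 1 C=O (running total 4).
CH(COOCH3): ester, 1 C=O (running total 5).
CH(COCH3): ketone, 1 C=O (running total 6).
CH(COOCH3): ester, 1 C=O (running total 7).
CHO: aldehyde, 1 C=O (running total 8).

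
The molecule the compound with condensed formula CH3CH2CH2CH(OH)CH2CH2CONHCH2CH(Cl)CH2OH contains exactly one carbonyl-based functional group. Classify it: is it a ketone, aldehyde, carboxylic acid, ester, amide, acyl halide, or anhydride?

amide

The carbonyl is in the CH2CONHCH2 segment: –C(=O)–N– linkage → amide (the N is not an amine).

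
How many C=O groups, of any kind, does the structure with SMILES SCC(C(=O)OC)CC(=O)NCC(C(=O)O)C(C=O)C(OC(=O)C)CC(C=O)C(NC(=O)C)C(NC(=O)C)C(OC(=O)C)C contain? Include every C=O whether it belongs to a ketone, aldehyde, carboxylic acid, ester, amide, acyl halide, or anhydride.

CH(COOCH3): ester, 1 C=O (running total 1).
CH2CONHCH2: amide, 1 C=O (running total 2).
CH(COOH): carboxylic acid, 1 C=O (running total 3).
CH(CHO): aldehyde, 1 C=O (running total 4).
CH(OCOCH3): ester, 1 C=O (running total 5).
CH(CHO): aldehyde, 1 C=O (running total 6).
CH(NHCOCH3): amide, 1 C=O (running total 7).
CH(NHCOCH3): amide, 1 C=O (running total 8).
CH(OCOCH3): ester, 1 C=O (running total 9).

9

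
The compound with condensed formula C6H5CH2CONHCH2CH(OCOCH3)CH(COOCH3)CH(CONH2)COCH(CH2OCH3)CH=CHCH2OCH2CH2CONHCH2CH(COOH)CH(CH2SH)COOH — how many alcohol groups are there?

Reading the structure from left to right:
  C6H5: C6H5– phenyl ring → arene.
  CH2CONHCH2: –C(=O)–N– linkage → amide (the N is not an amine).
  CH(OCOCH3): pendant –OC(=O)CH3: an acyloxy group → ester.
  CH(COOCH3): pendant –COOCH3: carbonyl C bonded to C and –OCH3 → ester.
  CH(CONH2): pendant –CONH2: carbonyl C bonded to C and N → amide.
  CO: –C(=O)– with carbon on both sides → ketone.
  CH(CH2OCH3): pendant –CH2OCH3: C–O–C linkage → ether.
  CH=CH: C=C double bond → alkene.
  CH2OCH2: C–O–C with sp³ carbons on both sides and no adjacent C=O → ether.
  CH2CONHCH2: –C(=O)–N– linkage → amide (the N is not an amine).
  CH(COOH): pendant –COOH: carbonyl C bonded to C and –OH → carboxylic acid.
  CH(CH2SH): pendant –CH2SH → thiol.
  COOH: –COOH: carbonyl C bonded to –OH and C → carboxylic acid (the –OH is not a separate alcohol).
No segment is a alcohol: CO is ketone, not alcohol; CH(CH2OCH3) is ether, not alcohol; CH2OCH2 is ether, not alcohol. → 0.

0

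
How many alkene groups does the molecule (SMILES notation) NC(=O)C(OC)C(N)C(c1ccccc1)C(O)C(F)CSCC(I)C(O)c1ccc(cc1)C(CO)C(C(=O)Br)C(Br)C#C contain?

0

Working along the chain:
  H2NCO: –C(=O)NH2: carbonyl C bonded to C and to N → amide (the N is not a separate amine).
  CH(OCH3): pendant –OCH3: C–O–C with sp³ C, no adjacent C=O → ether.
  CH(NH2): –NH2 on an sp³ carbon with no adjacent C=O → amine.
  CH(C6H5): pendant –C6H5: benzene ring → arene.
  CH(OH): –OH on an sp³ carbon → alcohol (secondary).
  CH(F): halogen on an sp³ carbon → alkyl halide.
  CH2SCH2: C–S–C linkage → sulfide (thioether).
  CH(I): halogen on an sp³ carbon → alkyl halide.
  CH(OH): –OH on an sp³ carbon → alcohol (secondary).
  C6H4: para-disubstituted benzene ring → arene.
  CH(CH2OH): pendant –CH2OH on an sp³ backbone C → alcohol.
  CH(COBr): pendant –C(=O)X: carbonyl C bonded to C and halogen → acyl halide.
  CH(Br): halogen on an sp³ carbon → alkyl halide.
  C≡CH: C≡C triple bond → alkyne.
No segment is a alkene: CH(C6H5) is arene, not alkene; C6H4 is arene, not alkene; C≡CH is alkyne, not alkene. → 0.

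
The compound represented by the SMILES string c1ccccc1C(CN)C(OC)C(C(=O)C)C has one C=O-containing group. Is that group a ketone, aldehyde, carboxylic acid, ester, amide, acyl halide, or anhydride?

ketone

The carbonyl is in the CH(COCH3) segment: pendant –COCH3: carbonyl C bonded to two carbons → ketone.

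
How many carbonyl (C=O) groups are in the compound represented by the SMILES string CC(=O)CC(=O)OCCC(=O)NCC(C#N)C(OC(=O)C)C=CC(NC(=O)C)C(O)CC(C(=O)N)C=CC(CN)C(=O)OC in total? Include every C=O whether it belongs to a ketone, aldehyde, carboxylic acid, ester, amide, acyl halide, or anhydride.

CO: ketone, 1 C=O (running total 1).
CH2COOCH2: ester, 1 C=O (running total 2).
CH2CONHCH2: amide, 1 C=O (running total 3).
CH(OCOCH3): ester, 1 C=O (running total 4).
CH(NHCOCH3): amide, 1 C=O (running total 5).
CH(CONH2): amide, 1 C=O (running total 6).
COOCH3: ester, 1 C=O (running total 7).

7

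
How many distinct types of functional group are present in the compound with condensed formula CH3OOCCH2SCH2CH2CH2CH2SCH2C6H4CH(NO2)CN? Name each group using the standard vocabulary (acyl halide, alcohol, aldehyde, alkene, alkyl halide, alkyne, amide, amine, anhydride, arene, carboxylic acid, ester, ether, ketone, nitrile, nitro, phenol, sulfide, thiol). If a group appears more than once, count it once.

5

Taking each segment in turn:
  CH3OOC: CH3O–C(=O)–: carbonyl C bonded to C and to –OCH3 → ester (not ketone + ether).
  CH2SCH2: C–S–C linkage → sulfide (thioether).
  CH2SCH2: C–S–C linkage → sulfide (thioether).
  C6H4: para-disubstituted benzene ring → arene.
  CH(NO2): –NO2 on an sp³ carbon → nitro (the N=O is not a carbonyl).
  CN: –C≡N: carbon triple-bonded to nitrogen → nitrile.
Distinct types present: arene, ester, nitrile, nitro, sulfide.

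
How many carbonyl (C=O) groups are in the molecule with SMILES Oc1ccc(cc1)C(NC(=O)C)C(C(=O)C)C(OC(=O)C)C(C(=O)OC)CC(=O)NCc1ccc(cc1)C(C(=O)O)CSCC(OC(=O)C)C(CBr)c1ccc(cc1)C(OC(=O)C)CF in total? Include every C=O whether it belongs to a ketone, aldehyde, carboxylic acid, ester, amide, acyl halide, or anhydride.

8

CH(NHCOCH3): amide, 1 C=O (running total 1).
CH(COCH3): ketone, 1 C=O (running total 2).
CH(OCOCH3): ester, 1 C=O (running total 3).
CH(COOCH3): ester, 1 C=O (running total 4).
CH2CONHCH2: amide, 1 C=O (running total 5).
CH(COOH): carboxylic acid, 1 C=O (running total 6).
CH(OCOCH3): ester, 1 C=O (running total 7).
CH(OCOCH3): ester, 1 C=O (running total 8).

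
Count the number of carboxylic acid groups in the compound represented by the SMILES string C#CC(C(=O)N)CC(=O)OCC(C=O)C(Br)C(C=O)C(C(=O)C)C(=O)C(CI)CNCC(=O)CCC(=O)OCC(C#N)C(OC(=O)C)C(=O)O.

1

Reading the structure from left to right:
  HC≡C: C≡C triple bond → alkyne.
  CH(CONH2): pendant –CONH2: carbonyl C bonded to C and N → amide.
  CH2COOCH2: –C(=O)–O–C with C on the carbonyl side → ester.
  CH(CHO): pendant –CHO: carbonyl C bonded to C and H → aldehyde.
  CH(Br): halogen on an sp³ carbon → alkyl halide.
  CH(CHO): pendant –CHO: carbonyl C bonded to C and H → aldehyde.
  CH(COCH3): pendant –COCH3: carbonyl C bonded to two carbons → ketone.
  CO: –C(=O)– with carbon on both sides → ketone.
  CH(CH2I): pendant –CH2X: halogen on sp³ carbon → alkyl halide.
  CH2NHCH2: C–N–C with sp³ carbons and no adjacent C=O → amine (secondary).
  CO: –C(=O)– with carbon on both sides → ketone.
  CH2COOCH2: –C(=O)–O–C with C on the carbonyl side → ester.
  CH(CN): pendant –C≡N: nitrile.
  CH(OCOCH3): pendant –OC(=O)CH3: an acyloxy group → ester.
  COOH: –COOH: carbonyl C bonded to –OH and C → carboxylic acid (the –OH is not a separate alcohol).
Carboxylic acid appears at: COOH → 1.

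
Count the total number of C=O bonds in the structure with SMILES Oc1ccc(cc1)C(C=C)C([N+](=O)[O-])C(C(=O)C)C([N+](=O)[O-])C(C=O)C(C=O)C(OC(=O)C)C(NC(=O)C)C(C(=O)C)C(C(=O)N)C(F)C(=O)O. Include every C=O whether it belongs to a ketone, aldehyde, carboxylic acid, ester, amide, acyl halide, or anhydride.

8

CH(COCH3): ketone, 1 C=O (running total 1).
CH(CHO): aldehyde, 1 C=O (running total 2).
CH(CHO): aldehyde, 1 C=O (running total 3).
CH(OCOCH3): ester, 1 C=O (running total 4).
CH(NHCOCH3): amide, 1 C=O (running total 5).
CH(COCH3): ketone, 1 C=O (running total 6).
CH(CONH2): amide, 1 C=O (running total 7).
COOH: carboxylic acid, 1 C=O (running total 8).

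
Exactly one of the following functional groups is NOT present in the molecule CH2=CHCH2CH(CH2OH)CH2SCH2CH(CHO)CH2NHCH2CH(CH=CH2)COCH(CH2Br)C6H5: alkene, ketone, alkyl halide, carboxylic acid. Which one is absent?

carboxylic acid

ketone: present (CO — –C(=O)– with carbon on both sides → ketone).
alkyl halide: present (CH(CH2Br) — pendant –CH2X: halogen on sp³ carbon → alkyl halide).
alkene: present (CH2=CH — C=C double bond → alkene).
carboxylic acid: no segment matches this pattern.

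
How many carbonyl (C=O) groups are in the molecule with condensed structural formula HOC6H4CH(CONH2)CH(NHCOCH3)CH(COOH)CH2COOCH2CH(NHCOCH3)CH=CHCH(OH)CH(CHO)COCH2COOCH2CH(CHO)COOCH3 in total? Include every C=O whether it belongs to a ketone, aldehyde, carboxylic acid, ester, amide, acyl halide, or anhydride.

CH(CONH2): amide, 1 C=O (running total 1).
CH(NHCOCH3): amide, 1 C=O (running total 2).
CH(COOH): carboxylic acid, 1 C=O (running total 3).
CH2COOCH2: ester, 1 C=O (running total 4).
CH(NHCOCH3): amide, 1 C=O (running total 5).
CH(CHO): aldehyde, 1 C=O (running total 6).
CO: ketone, 1 C=O (running total 7).
CH2COOCH2: ester, 1 C=O (running total 8).
CH(CHO): aldehyde, 1 C=O (running total 9).
COOCH3: ester, 1 C=O (running total 10).

10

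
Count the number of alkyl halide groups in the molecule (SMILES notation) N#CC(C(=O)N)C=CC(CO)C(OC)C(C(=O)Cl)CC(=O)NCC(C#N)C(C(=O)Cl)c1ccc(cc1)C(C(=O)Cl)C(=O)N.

Working along the chain:
  N≡C: N≡C–: carbon triple-bonded to nitrogen → nitrile.
  CH(CONH2): pendant –CONH2: carbonyl C bonded to C and N → amide.
  CH=CH: C=C double bond → alkene.
  CH(CH2OH): pendant –CH2OH on an sp³ backbone C → alcohol.
  CH(OCH3): pendant –OCH3: C–O–C with sp³ C, no adjacent C=O → ether.
  CH(COCl): pendant –C(=O)X: carbonyl C bonded to C and halogen → acyl halide.
  CH2CONHCH2: –C(=O)–N– linkage → amide (the N is not an amine).
  CH(CN): pendant –C≡N: nitrile.
  CH(COCl): pendant –C(=O)X: carbonyl C bonded to C and halogen → acyl halide.
  C6H4: para-disubstituted benzene ring → arene.
  CH(COCl): pendant –C(=O)X: carbonyl C bonded to C and halogen → acyl halide.
  CONH2: –C(=O)NH2: carbonyl C bonded to C and to N → amide (the N is not a separate amine).
No segment is a alkyl halide: CH(COCl) is acyl halide, not alkyl halide; CH(COCl) is acyl halide, not alkyl halide; CH(COCl) is acyl halide, not alkyl halide. → 0.

0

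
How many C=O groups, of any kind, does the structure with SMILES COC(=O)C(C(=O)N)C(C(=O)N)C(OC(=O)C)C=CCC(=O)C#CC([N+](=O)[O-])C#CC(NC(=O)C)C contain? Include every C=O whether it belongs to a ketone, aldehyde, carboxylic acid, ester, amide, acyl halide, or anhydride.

CH3OOC: ester, 1 C=O (running total 1).
CH(CONH2): amide, 1 C=O (running total 2).
CH(CONH2): amide, 1 C=O (running total 3).
CH(OCOCH3): ester, 1 C=O (running total 4).
CO: ketone, 1 C=O (running total 5).
CH(NHCOCH3): amide, 1 C=O (running total 6).

6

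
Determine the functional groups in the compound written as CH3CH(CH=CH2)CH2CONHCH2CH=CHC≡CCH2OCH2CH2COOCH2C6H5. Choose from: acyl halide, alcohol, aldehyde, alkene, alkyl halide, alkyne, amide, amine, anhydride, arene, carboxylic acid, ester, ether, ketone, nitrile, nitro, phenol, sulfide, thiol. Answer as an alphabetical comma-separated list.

alkene, alkyne, amide, arene, ester, ether

pendant –CH=CH2: C=C double bond → alkene.
–C(=O)–N– linkage → amide (the N is not an amine).
C=C double bond → alkene.
C≡C triple bond → alkyne.
C–O–C with sp³ carbons on both sides and no adjacent C=O → ether.
–C(=O)–O–C with C on the carbonyl side → ester.
–C6H5 phenyl ring → arene.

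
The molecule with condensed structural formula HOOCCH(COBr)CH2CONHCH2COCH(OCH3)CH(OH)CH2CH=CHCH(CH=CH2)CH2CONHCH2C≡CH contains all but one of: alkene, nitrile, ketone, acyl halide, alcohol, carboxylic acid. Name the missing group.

alcohol: present (CH(OH) — –OH on an sp³ carbon → alcohol (secondary)).
alkene: present (CH=CH — C=C double bond → alkene).
ketone: present (CO — –C(=O)– with carbon on both sides → ketone).
acyl halide: present (CH(COBr) — pendant –C(=O)X: carbonyl C bonded to C and halogen → acyl halide).
carboxylic acid: present (HOOC — –COOH: carbonyl C bonded to –OH and C → carboxylic acid (the –OH is not a separate alcohol)).
nitrile: absent. In C≡CH, the triple bond is C≡C, not C≡N.

nitrile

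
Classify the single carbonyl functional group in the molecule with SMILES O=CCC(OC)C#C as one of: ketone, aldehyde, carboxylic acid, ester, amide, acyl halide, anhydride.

aldehyde

The carbonyl is in the OHC segment: terminal –CHO: carbonyl C bonded to H and C → aldehyde.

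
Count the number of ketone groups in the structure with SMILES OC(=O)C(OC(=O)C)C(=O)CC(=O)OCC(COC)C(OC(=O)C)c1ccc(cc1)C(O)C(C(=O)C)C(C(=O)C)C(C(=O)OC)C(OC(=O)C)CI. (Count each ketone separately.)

3

Taking each segment in turn:
  HOOC: –COOH: carbonyl C bonded to –OH and C → carboxylic acid (the –OH is not a separate alcohol).
  CH(OCOCH3): pendant –OC(=O)CH3: an acyloxy group → ester.
  CO: –C(=O)– with carbon on both sides → ketone.
  CH2COOCH2: –C(=O)–O–C with C on the carbonyl side → ester.
  CH(CH2OCH3): pendant –CH2OCH3: C–O–C linkage → ether.
  CH(OCOCH3): pendant –OC(=O)CH3: an acyloxy group → ester.
  C6H4: para-disubstituted benzene ring → arene.
  CH(OH): –OH on an sp³ carbon → alcohol (secondary).
  CH(COCH3): pendant –COCH3: carbonyl C bonded to two carbons → ketone.
  CH(COCH3): pendant –COCH3: carbonyl C bonded to two carbons → ketone.
  CH(COOCH3): pendant –COOCH3: carbonyl C bonded to C and –OCH3 → ester.
  CH(OCOCH3): pendant –OC(=O)CH3: an acyloxy group → ester.
  CH2I: halogen on an sp³ carbon → alkyl halide.
Ketone appears at: CO, CH(COCH3), CH(COCH3) → 3.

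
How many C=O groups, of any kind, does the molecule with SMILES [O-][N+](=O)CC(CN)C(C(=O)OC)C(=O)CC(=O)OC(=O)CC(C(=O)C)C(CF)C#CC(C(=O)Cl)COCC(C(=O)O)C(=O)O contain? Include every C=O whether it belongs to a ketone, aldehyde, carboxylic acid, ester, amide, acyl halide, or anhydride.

CH(COOCH3): ester, 1 C=O (running total 1).
CO: ketone, 1 C=O (running total 2).
CH2CO-O-COCH2: anhydride, 2 C=O (running total 4).
CH(COCH3): ketone, 1 C=O (running total 5).
CH(COCl): acyl halide, 1 C=O (running total 6).
CH(COOH): carboxylic acid, 1 C=O (running total 7).
COOH: carboxylic acid, 1 C=O (running total 8).

8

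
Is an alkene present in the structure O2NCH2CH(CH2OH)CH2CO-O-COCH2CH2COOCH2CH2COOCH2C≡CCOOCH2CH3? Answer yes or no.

Working along the chain:
  O2NCH2: –NO2 on carbon → nitro group.
  CH(CH2OH): pendant –CH2OH on an sp³ backbone C → alcohol.
  CH2CO-O-COCH2: two acyl groups sharing one oxygen, –C(=O)–O–C(=O)– → anhydride.
  CH2COOCH2: –C(=O)–O–C with C on the carbonyl side → ester.
  CH2COOCH2: –C(=O)–O–C with C on the carbonyl side → ester.
  C≡C: C≡C triple bond → alkyne.
  COOCH2CH3: –C(=O)OCH2CH3: carbonyl C bonded to C and to –OEt → ester.
The groups actually present are: alcohol, alkyne, anhydride, ester, nitro.

no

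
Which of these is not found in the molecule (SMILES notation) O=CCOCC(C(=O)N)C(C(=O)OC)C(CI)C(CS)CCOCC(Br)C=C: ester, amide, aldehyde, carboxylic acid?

ester: present (CH(COOCH3) — pendant –COOCH3: carbonyl C bonded to C and –OCH3 → ester).
amide: present (CH(CONH2) — pendant –CONH2: carbonyl C bonded to C and N → amide).
aldehyde: present (OHC — terminal –CHO: carbonyl C bonded to H and C → aldehyde).
carboxylic acid: absent. In CH(COOCH3), the acyl oxygen is bonded to carbon (–O–C), not to H, so this is an ester. In CH(CONH2), the carbonyl is bonded to nitrogen, not to –OH; that is an amide.

carboxylic acid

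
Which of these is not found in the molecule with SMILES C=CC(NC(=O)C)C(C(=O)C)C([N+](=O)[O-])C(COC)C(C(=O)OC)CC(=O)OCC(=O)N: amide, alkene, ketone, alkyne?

amide: present (CH(NHCOCH3) — pendant –NHC(=O)CH3: N bonded to a carbonyl → amide (not amine)).
alkene: present (CH2=CH — C=C double bond → alkene).
ketone: present (CH(COCH3) — pendant –COCH3: carbonyl C bonded to two carbons → ketone).
alkyne: no segment matches this pattern.

alkyne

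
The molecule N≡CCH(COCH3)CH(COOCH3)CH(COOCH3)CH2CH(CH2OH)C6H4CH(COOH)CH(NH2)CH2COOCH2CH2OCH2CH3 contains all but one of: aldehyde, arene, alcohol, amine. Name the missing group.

arene: present (C6H4 — para-disubstituted benzene ring → arene).
alcohol: present (CH(CH2OH) — pendant –CH2OH on an sp³ backbone C → alcohol).
amine: present (CH(NH2) — –NH2 on an sp³ carbon with no adjacent C=O → amine).
aldehyde: absent. In CH(COCH3), the carbonyl carbon is bonded to two carbons, so it is a ketone, not an aldehyde. In CH(COOH), the carbonyl carbon bears –OH, not –H, so it is a carboxylic acid.

aldehyde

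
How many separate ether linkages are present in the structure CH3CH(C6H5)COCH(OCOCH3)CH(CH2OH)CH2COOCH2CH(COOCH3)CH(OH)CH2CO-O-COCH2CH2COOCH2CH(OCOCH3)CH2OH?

pendant –C6H5: benzene ring → arene.
–C(=O)– with carbon on both sides → ketone.
pendant –OC(=O)CH3: an acyloxy group → ester.
pendant –CH2OH on an sp³ backbone C → alcohol.
–C(=O)–O–C with C on the carbonyl side → ester.
pendant –COOCH3: carbonyl C bonded to C and –OCH3 → ester.
–OH on an sp³ carbon → alcohol (secondary).
two acyl groups sharing one oxygen, –C(=O)–O–C(=O)– → anhydride.
–C(=O)–O–C with C on the carbonyl side → ester.
pendant –OC(=O)CH3: an acyloxy group → ester.
–OH on an sp³ carbon → alcohol.
No segment is a ether: CH(OCOCH3) is ester, not ether; CH(CH2OH) is alcohol, not ether; CH2COOCH2 is ester, not ether. → 0.

0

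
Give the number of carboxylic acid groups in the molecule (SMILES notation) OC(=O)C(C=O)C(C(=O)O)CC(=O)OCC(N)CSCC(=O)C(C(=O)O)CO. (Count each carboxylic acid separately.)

3

–COOH: carbonyl C bonded to –OH and C → carboxylic acid (the –OH is not a separate alcohol).
pendant –CHO: carbonyl C bonded to C and H → aldehyde.
pendant –COOH: carbonyl C bonded to C and –OH → carboxylic acid.
–C(=O)–O–C with C on the carbonyl side → ester.
–NH2 on an sp³ carbon with no adjacent C=O → amine.
C–S–C linkage → sulfide (thioether).
–C(=O)– with carbon on both sides → ketone.
pendant –COOH: carbonyl C bonded to C and –OH → carboxylic acid.
–OH on an sp³ carbon → alcohol.
Carboxylic acid appears at: HOOC, CH(COOH), CH(COOH) → 3.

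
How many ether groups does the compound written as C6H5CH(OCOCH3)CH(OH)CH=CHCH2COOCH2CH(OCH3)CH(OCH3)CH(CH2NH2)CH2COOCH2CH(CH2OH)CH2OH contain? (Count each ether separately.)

2

Working along the chain:
  C6H5: C6H5– phenyl ring → arene.
  CH(OCOCH3): pendant –OC(=O)CH3: an acyloxy group → ester.
  CH(OH): –OH on an sp³ carbon → alcohol (secondary).
  CH=CH: C=C double bond → alkene.
  CH2COOCH2: –C(=O)–O–C with C on the carbonyl side → ester.
  CH(OCH3): pendant –OCH3: C–O–C with sp³ C, no adjacent C=O → ether.
  CH(OCH3): pendant –OCH3: C–O–C with sp³ C, no adjacent C=O → ether.
  CH(CH2NH2): pendant –CH2NH2: N on sp³ C, no adjacent C=O → amine.
  CH2COOCH2: –C(=O)–O–C with C on the carbonyl side → ester.
  CH(CH2OH): pendant –CH2OH on an sp³ backbone C → alcohol.
  CH2OH: –OH on an sp³ carbon → alcohol.
Ether appears at: CH(OCH3), CH(OCH3) → 2.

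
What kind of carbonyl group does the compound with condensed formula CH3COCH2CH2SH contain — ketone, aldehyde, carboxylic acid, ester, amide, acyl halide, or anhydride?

The carbonyl is in the CO segment: –C(=O)– with carbon on both sides → ketone.

ketone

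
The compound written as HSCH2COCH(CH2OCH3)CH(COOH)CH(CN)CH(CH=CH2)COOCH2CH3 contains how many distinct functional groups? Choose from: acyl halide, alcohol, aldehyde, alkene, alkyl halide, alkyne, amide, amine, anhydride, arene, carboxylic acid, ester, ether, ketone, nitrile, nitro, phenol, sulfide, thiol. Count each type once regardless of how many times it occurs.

7

Taking each segment in turn:
  HSCH2: –SH on an sp³ carbon → thiol.
  CO: –C(=O)– with carbon on both sides → ketone.
  CH(CH2OCH3): pendant –CH2OCH3: C–O–C linkage → ether.
  CH(COOH): pendant –COOH: carbonyl C bonded to C and –OH → carboxylic acid.
  CH(CN): pendant –C≡N: nitrile.
  CH(CH=CH2): pendant –CH=CH2: C=C double bond → alkene.
  COOCH2CH3: –C(=O)OCH2CH3: carbonyl C bonded to C and to –OEt → ester.
Distinct types present: alkene, carboxylic acid, ester, ether, ketone, nitrile, thiol.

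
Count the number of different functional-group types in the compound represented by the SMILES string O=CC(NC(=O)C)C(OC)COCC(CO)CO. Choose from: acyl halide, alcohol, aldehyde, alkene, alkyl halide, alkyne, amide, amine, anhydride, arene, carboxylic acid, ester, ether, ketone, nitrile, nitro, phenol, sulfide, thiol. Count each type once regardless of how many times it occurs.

4

Reading the structure from left to right:
  OHC: terminal –CHO: carbonyl C bonded to H and C → aldehyde.
  CH(NHCOCH3): pendant –NHC(=O)CH3: N bonded to a carbonyl → amide (not amine).
  CH(OCH3): pendant –OCH3: C–O–C with sp³ C, no adjacent C=O → ether.
  CH2OCH2: C–O–C with sp³ carbons on both sides and no adjacent C=O → ether.
  CH(CH2OH): pendant –CH2OH on an sp³ backbone C → alcohol.
  CH2OH: –OH on an sp³ carbon → alcohol.
Distinct types present: alcohol, aldehyde, amide, ether.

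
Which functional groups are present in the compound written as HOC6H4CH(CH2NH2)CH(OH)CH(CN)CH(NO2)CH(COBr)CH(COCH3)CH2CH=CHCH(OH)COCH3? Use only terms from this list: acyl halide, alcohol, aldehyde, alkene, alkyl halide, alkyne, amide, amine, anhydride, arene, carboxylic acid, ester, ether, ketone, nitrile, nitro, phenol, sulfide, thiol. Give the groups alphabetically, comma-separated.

acyl halide, alcohol, alkene, amine, arene, ketone, nitrile, nitro, phenol

–OH attached directly to an aromatic ring → phenol (not alcohol); the ring itself is an arene.
pendant –CH2NH2: N on sp³ C, no adjacent C=O → amine.
–OH on an sp³ carbon → alcohol (secondary).
pendant –C≡N: nitrile.
–NO2 on an sp³ carbon → nitro (the N=O is not a carbonyl).
pendant –C(=O)X: carbonyl C bonded to C and halogen → acyl halide.
pendant –COCH3: carbonyl C bonded to two carbons → ketone.
C=C double bond → alkene.
–OH on an sp³ carbon → alcohol (secondary).
–C(=O)– with carbon on both sides → ketone.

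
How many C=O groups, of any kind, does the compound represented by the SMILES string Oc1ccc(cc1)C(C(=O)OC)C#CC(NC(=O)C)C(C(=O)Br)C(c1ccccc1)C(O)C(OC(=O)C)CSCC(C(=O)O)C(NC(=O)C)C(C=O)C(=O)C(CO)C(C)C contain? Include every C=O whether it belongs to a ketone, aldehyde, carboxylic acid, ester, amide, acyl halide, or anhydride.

8

CH(COOCH3): ester, 1 C=O (running total 1).
CH(NHCOCH3): amide, 1 C=O (running total 2).
CH(COBr): acyl halide, 1 C=O (running total 3).
CH(OCOCH3): ester, 1 C=O (running total 4).
CH(COOH): carboxylic acid, 1 C=O (running total 5).
CH(NHCOCH3): amide, 1 C=O (running total 6).
CH(CHO): aldehyde, 1 C=O (running total 7).
CO: ketone, 1 C=O (running total 8).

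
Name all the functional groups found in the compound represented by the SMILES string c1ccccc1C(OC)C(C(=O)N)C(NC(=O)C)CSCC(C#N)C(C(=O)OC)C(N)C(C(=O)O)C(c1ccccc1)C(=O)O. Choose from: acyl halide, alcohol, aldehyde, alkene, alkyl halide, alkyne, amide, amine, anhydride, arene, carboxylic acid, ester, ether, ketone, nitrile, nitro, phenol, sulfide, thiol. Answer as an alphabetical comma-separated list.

amide, amine, arene, carboxylic acid, ester, ether, nitrile, sulfide

Working along the chain:
  C6H5: C6H5– phenyl ring → arene.
  CH(OCH3): pendant –OCH3: C–O–C with sp³ C, no adjacent C=O → ether.
  CH(CONH2): pendant –CONH2: carbonyl C bonded to C and N → amide.
  CH(NHCOCH3): pendant –NHC(=O)CH3: N bonded to a carbonyl → amide (not amine).
  CH2SCH2: C–S–C linkage → sulfide (thioether).
  CH(CN): pendant –C≡N: nitrile.
  CH(COOCH3): pendant –COOCH3: carbonyl C bonded to C and –OCH3 → ester.
  CH(NH2): –NH2 on an sp³ carbon with no adjacent C=O → amine.
  CH(COOH): pendant –COOH: carbonyl C bonded to C and –OH → carboxylic acid.
  CH(C6H5): pendant –C6H5: benzene ring → arene.
  COOH: –COOH: carbonyl C bonded to –OH and C → carboxylic acid (the –OH is not a separate alcohol).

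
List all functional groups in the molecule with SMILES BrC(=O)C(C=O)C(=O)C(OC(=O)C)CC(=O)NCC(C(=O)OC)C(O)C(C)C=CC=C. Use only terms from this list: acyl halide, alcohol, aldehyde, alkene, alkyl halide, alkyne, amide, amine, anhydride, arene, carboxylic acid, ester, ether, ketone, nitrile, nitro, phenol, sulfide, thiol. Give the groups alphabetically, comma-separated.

Taking each segment in turn:
  BrCO: –C(=O)Br: carbonyl C bonded to C and to a halogen → acyl halide (not alkyl halide).
  CH(CHO): pendant –CHO: carbonyl C bonded to C and H → aldehyde.
  CO: –C(=O)– with carbon on both sides → ketone.
  CH(OCOCH3): pendant –OC(=O)CH3: an acyloxy group → ester.
  CH2CONHCH2: –C(=O)–N– linkage → amide (the N is not an amine).
  CH(COOCH3): pendant –COOCH3: carbonyl C bonded to C and –OCH3 → ester.
  CH(OH): –OH on an sp³ carbon → alcohol (secondary).
  CH=CH: C=C double bond → alkene.
  CH=CH2: C=C double bond → alkene.

acyl halide, alcohol, aldehyde, alkene, amide, ester, ketone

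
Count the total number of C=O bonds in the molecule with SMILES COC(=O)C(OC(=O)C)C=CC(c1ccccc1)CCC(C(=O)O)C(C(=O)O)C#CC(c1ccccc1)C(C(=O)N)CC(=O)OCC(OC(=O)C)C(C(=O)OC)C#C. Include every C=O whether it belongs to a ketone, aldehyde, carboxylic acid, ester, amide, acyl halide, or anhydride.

CH3OOC: ester, 1 C=O (running total 1).
CH(OCOCH3): ester, 1 C=O (running total 2).
CH(COOH): carboxylic acid, 1 C=O (running total 3).
CH(COOH): carboxylic acid, 1 C=O (running total 4).
CH(CONH2): amide, 1 C=O (running total 5).
CH2COOCH2: ester, 1 C=O (running total 6).
CH(OCOCH3): ester, 1 C=O (running total 7).
CH(COOCH3): ester, 1 C=O (running total 8).

8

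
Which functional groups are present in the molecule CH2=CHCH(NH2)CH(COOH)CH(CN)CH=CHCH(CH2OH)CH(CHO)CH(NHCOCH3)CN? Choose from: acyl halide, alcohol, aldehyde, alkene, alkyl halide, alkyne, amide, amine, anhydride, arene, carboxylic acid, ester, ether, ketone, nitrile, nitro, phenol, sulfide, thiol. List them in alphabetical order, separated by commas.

alcohol, aldehyde, alkene, amide, amine, carboxylic acid, nitrile

C=C double bond → alkene.
–NH2 on an sp³ carbon with no adjacent C=O → amine.
pendant –COOH: carbonyl C bonded to C and –OH → carboxylic acid.
pendant –C≡N: nitrile.
C=C double bond → alkene.
pendant –CH2OH on an sp³ backbone C → alcohol.
pendant –CHO: carbonyl C bonded to C and H → aldehyde.
pendant –NHC(=O)CH3: N bonded to a carbonyl → amide (not amine).
–C≡N: carbon triple-bonded to nitrogen → nitrile.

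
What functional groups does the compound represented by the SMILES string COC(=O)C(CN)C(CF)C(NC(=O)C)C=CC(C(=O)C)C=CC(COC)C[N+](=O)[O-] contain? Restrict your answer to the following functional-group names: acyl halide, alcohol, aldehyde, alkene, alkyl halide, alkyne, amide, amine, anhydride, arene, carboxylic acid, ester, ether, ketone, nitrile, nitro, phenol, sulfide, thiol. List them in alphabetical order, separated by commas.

alkene, alkyl halide, amide, amine, ester, ether, ketone, nitro

Taking each segment in turn:
  CH3OOC: CH3O–C(=O)–: carbonyl C bonded to C and to –OCH3 → ester (not ketone + ether).
  CH(CH2NH2): pendant –CH2NH2: N on sp³ C, no adjacent C=O → amine.
  CH(CH2F): pendant –CH2X: halogen on sp³ carbon → alkyl halide.
  CH(NHCOCH3): pendant –NHC(=O)CH3: N bonded to a carbonyl → amide (not amine).
  CH=CH: C=C double bond → alkene.
  CH(COCH3): pendant –COCH3: carbonyl C bonded to two carbons → ketone.
  CH=CH: C=C double bond → alkene.
  CH(CH2OCH3): pendant –CH2OCH3: C–O–C linkage → ether.
  CH2NO2: –NO2 on carbon → nitro group.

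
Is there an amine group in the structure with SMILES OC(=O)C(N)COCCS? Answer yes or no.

Working along the chain:
  HOOC: –COOH: carbonyl C bonded to –OH and C → carboxylic acid (the –OH is not a separate alcohol).
  CH(NH2): –NH2 on an sp³ carbon with no adjacent C=O → amine.
  CH2OCH2: C–O–C with sp³ carbons on both sides and no adjacent C=O → ether.
  CH2SH: –SH on an sp³ carbon → thiol.
The CH(NH2) segment supplies the amine: –NH2 on an sp³ carbon with no adjacent C=O → amine.

yes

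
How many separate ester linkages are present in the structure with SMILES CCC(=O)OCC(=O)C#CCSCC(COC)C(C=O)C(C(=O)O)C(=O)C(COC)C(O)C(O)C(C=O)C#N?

–C(=O)–O–C with C on the carbonyl side → ester.
–C(=O)– with carbon on both sides → ketone.
C≡C triple bond → alkyne.
C–S–C linkage → sulfide (thioether).
pendant –CH2OCH3: C–O–C linkage → ether.
pendant –CHO: carbonyl C bonded to C and H → aldehyde.
pendant –COOH: carbonyl C bonded to C and –OH → carboxylic acid.
–C(=O)– with carbon on both sides → ketone.
pendant –CH2OCH3: C–O–C linkage → ether.
–OH on an sp³ carbon → alcohol (secondary).
–OH on an sp³ carbon → alcohol (secondary).
pendant –CHO: carbonyl C bonded to C and H → aldehyde.
–C≡N: carbon triple-bonded to nitrogen → nitrile.
Ester appears at: CH2COOCH2 → 1.

1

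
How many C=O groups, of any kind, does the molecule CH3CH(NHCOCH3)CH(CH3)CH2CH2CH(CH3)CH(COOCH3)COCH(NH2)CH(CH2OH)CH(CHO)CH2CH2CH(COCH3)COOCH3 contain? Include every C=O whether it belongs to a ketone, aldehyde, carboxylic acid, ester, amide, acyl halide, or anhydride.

6

CH(NHCOCH3): amide, 1 C=O (running total 1).
CH(COOCH3): ester, 1 C=O (running total 2).
CO: ketone, 1 C=O (running total 3).
CH(CHO): aldehyde, 1 C=O (running total 4).
CH(COCH3): ketone, 1 C=O (running total 5).
COOCH3: ester, 1 C=O (running total 6).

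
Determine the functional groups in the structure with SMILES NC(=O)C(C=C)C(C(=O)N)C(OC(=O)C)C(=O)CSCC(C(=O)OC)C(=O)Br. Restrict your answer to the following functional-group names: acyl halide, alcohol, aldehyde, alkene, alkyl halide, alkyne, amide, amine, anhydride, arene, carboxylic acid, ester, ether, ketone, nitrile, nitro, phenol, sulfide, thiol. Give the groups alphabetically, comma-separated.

acyl halide, alkene, amide, ester, ketone, sulfide

Taking each segment in turn:
  H2NCO: –C(=O)NH2: carbonyl C bonded to C and to N → amide (the N is not a separate amine).
  CH(CH=CH2): pendant –CH=CH2: C=C double bond → alkene.
  CH(CONH2): pendant –CONH2: carbonyl C bonded to C and N → amide.
  CH(OCOCH3): pendant –OC(=O)CH3: an acyloxy group → ester.
  CO: –C(=O)– with carbon on both sides → ketone.
  CH2SCH2: C–S–C linkage → sulfide (thioether).
  CH(COOCH3): pendant –COOCH3: carbonyl C bonded to C and –OCH3 → ester.
  COBr: –C(=O)Br: carbonyl C bonded to C and to a halogen → acyl halide (not alkyl halide).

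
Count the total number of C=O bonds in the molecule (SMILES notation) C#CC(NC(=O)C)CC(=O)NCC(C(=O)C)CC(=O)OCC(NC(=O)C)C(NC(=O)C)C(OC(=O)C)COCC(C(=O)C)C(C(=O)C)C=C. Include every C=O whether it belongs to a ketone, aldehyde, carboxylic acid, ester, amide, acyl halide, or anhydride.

CH(NHCOCH3): amide, 1 C=O (running total 1).
CH2CONHCH2: amide, 1 C=O (running total 2).
CH(COCH3): ketone, 1 C=O (running total 3).
CH2COOCH2: ester, 1 C=O (running total 4).
CH(NHCOCH3): amide, 1 C=O (running total 5).
CH(NHCOCH3): amide, 1 C=O (running total 6).
CH(OCOCH3): ester, 1 C=O (running total 7).
CH(COCH3): ketone, 1 C=O (running total 8).
CH(COCH3): ketone, 1 C=O (running total 9).

9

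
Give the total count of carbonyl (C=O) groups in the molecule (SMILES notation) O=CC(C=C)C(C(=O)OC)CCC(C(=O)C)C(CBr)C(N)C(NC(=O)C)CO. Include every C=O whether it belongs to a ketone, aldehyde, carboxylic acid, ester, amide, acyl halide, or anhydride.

OHC: aldehyde, 1 C=O (running total 1).
CH(COOCH3): ester, 1 C=O (running total 2).
CH(COCH3): ketone, 1 C=O (running total 3).
CH(NHCOCH3): amide, 1 C=O (running total 4).

4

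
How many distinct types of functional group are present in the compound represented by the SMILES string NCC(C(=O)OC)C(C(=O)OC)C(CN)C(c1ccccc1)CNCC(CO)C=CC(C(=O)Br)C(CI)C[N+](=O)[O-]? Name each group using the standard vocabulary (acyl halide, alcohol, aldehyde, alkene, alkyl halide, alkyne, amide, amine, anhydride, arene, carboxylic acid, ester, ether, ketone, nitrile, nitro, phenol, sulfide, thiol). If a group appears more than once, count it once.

8

–NH2 on an sp³ carbon with no adjacent C=O → amine.
pendant –COOCH3: carbonyl C bonded to C and –OCH3 → ester.
pendant –COOCH3: carbonyl C bonded to C and –OCH3 → ester.
pendant –CH2NH2: N on sp³ C, no adjacent C=O → amine.
pendant –C6H5: benzene ring → arene.
C–N–C with sp³ carbons and no adjacent C=O → amine (secondary).
pendant –CH2OH on an sp³ backbone C → alcohol.
C=C double bond → alkene.
pendant –C(=O)X: carbonyl C bonded to C and halogen → acyl halide.
pendant –CH2X: halogen on sp³ carbon → alkyl halide.
–NO2 on carbon → nitro group.
Distinct types present: acyl halide, alcohol, alkene, alkyl halide, amine, arene, ester, nitro.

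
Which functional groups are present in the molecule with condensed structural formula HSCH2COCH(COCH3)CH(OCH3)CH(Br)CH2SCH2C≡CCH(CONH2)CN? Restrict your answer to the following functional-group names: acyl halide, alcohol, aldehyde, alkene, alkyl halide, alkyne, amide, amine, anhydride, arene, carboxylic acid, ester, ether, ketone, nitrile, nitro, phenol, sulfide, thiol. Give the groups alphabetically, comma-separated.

Taking each segment in turn:
  HSCH2: –SH on an sp³ carbon → thiol.
  CO: –C(=O)– with carbon on both sides → ketone.
  CH(COCH3): pendant –COCH3: carbonyl C bonded to two carbons → ketone.
  CH(OCH3): pendant –OCH3: C–O–C with sp³ C, no adjacent C=O → ether.
  CH(Br): halogen on an sp³ carbon → alkyl halide.
  CH2SCH2: C–S–C linkage → sulfide (thioether).
  C≡C: C≡C triple bond → alkyne.
  CH(CONH2): pendant –CONH2: carbonyl C bonded to C and N → amide.
  CN: –C≡N: carbon triple-bonded to nitrogen → nitrile.

alkyl halide, alkyne, amide, ether, ketone, nitrile, sulfide, thiol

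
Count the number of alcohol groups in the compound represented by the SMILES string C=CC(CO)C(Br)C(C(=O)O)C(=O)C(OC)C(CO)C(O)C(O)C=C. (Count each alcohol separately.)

C=C double bond → alkene.
pendant –CH2OH on an sp³ backbone C → alcohol.
halogen on an sp³ carbon → alkyl halide.
pendant –COOH: carbonyl C bonded to C and –OH → carboxylic acid.
–C(=O)– with carbon on both sides → ketone.
pendant –OCH3: C–O–C with sp³ C, no adjacent C=O → ether.
pendant –CH2OH on an sp³ backbone C → alcohol.
–OH on an sp³ carbon → alcohol (secondary).
–OH on an sp³ carbon → alcohol (secondary).
C=C double bond → alkene.
Alcohol appears at: CH(CH2OH), CH(CH2OH), CH(OH), CH(OH) → 4.

4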